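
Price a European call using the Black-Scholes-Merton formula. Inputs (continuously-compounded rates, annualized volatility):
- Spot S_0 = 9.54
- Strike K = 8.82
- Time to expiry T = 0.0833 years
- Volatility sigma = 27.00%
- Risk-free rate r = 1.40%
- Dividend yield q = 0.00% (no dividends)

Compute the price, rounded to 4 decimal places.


d1 = (ln(S/K) + (r - q + 0.5*sigma^2) * T) / (sigma * sqrt(T)) = 1.06092141
d2 = d1 - sigma * sqrt(T) = 0.98299471
exp(-rT) = 0.99883448; exp(-qT) = 1.00000000
C = S_0 * exp(-qT) * N(d1) - K * exp(-rT) * N(d2)
N(d1) = 0.85563719; N(d2) = 0.83719498
C = 9.5400 * 1.00000000 * 0.85563719 - 8.8200 * 0.99883448 * 0.83719498 = 0.7873

Answer: Price = 0.7873


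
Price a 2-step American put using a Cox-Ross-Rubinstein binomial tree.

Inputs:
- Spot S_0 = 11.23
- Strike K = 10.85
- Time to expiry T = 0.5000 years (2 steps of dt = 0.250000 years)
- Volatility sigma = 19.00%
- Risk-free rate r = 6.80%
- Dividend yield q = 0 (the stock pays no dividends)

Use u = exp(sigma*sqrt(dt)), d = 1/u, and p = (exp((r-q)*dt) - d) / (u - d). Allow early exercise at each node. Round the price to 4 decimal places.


dt = T/N = 0.250000
u = exp(sigma*sqrt(dt)) = 1.099659; d = 1/u = 0.909373
p = (exp((r-q)*dt) - d) / (u - d) = 0.566371
Discount per step: exp(-r*dt) = 0.983144
Stock lattice S(k, i) with i counting down-moves:
  k=0: S(0,0) = 11.2300
  k=1: S(1,0) = 12.3492; S(1,1) = 10.2123
  k=2: S(2,0) = 13.5799; S(2,1) = 11.2300; S(2,2) = 9.2868
Terminal payoffs V(N, i) = max(K - S_T, 0):
  V(2,0) = 0.000000; V(2,1) = 0.000000; V(2,2) = 1.563249
Backward induction: V(k, i) = exp(-r*dt) * [p * V(k+1, i) + (1-p) * V(k+1, i+1)]; then take max(V_cont, immediate exercise) for American.
  V(1,0) = exp(-r*dt) * [p*0.000000 + (1-p)*0.000000] = 0.000000; exercise = 0.000000; V(1,0) = max -> 0.000000
  V(1,1) = exp(-r*dt) * [p*0.000000 + (1-p)*1.563249] = 0.666444; exercise = 0.637742; V(1,1) = max -> 0.666444
  V(0,0) = exp(-r*dt) * [p*0.000000 + (1-p)*0.666444] = 0.284118; exercise = 0.000000; V(0,0) = max -> 0.284118

Answer: Price = V(0,0) = 0.2841


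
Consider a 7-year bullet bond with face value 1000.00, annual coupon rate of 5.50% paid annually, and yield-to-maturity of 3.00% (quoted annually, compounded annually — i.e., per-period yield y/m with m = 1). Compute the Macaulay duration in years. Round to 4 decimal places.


Answer: Macaulay duration = 6.0755 years

Derivation:
Coupon per period c = face * coupon_rate / m = 55.000000
Periods per year m = 1; per-period yield y/m = 0.030000
Number of cashflows N = 7
Cashflows (t years, CF_t, discount factor 1/(1+y/m)^(m*t), PV):
  t = 1.0000: CF_t = 55.000000, DF = 0.970874, PV = 53.398058
  t = 2.0000: CF_t = 55.000000, DF = 0.942596, PV = 51.842775
  t = 3.0000: CF_t = 55.000000, DF = 0.915142, PV = 50.332791
  t = 4.0000: CF_t = 55.000000, DF = 0.888487, PV = 48.866788
  t = 5.0000: CF_t = 55.000000, DF = 0.862609, PV = 47.443483
  t = 6.0000: CF_t = 55.000000, DF = 0.837484, PV = 46.061634
  t = 7.0000: CF_t = 1055.000000, DF = 0.813092, PV = 857.811544
Price P = sum_t PV_t = 1155.757074
Macaulay numerator sum_t t * PV_t:
  t * PV_t at t = 1.0000: 53.398058
  t * PV_t at t = 2.0000: 103.685550
  t * PV_t at t = 3.0000: 150.998374
  t * PV_t at t = 4.0000: 195.467151
  t * PV_t at t = 5.0000: 237.217416
  t * PV_t at t = 6.0000: 276.369805
  t * PV_t at t = 7.0000: 6004.680811
Macaulay duration D = (sum_t t * PV_t) / P = 7021.817164 / 1155.757074 = 6.075513


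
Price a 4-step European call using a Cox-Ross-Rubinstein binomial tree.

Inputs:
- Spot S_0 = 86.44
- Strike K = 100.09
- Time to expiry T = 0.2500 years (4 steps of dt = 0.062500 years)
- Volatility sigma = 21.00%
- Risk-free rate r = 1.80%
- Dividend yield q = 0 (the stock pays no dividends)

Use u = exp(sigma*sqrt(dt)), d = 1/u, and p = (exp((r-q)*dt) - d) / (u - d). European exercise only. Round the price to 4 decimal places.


dt = T/N = 0.062500
u = exp(sigma*sqrt(dt)) = 1.053903; d = 1/u = 0.948854
p = (exp((r-q)*dt) - d) / (u - d) = 0.497593
Discount per step: exp(-r*dt) = 0.998876
Stock lattice S(k, i) with i counting down-moves:
  k=0: S(0,0) = 86.4400
  k=1: S(1,0) = 91.0993; S(1,1) = 82.0190
  k=2: S(2,0) = 96.0098; S(2,1) = 86.4400; S(2,2) = 77.8241
  k=3: S(3,0) = 101.1850; S(3,1) = 91.0993; S(3,2) = 82.0190; S(3,3) = 73.8437
  k=4: S(4,0) = 106.6391; S(4,1) = 96.0098; S(4,2) = 86.4400; S(4,3) = 77.8241; S(4,4) = 70.0669
Terminal payoffs V(N, i) = max(S_T - K, 0):
  V(4,0) = 6.549132; V(4,1) = 0.000000; V(4,2) = 0.000000; V(4,3) = 0.000000; V(4,4) = 0.000000
Backward induction: V(k, i) = exp(-r*dt) * [p * V(k+1, i) + (1-p) * V(k+1, i+1)].
  V(3,0) = exp(-r*dt) * [p*6.549132 + (1-p)*0.000000] = 3.255141
  V(3,1) = exp(-r*dt) * [p*0.000000 + (1-p)*0.000000] = 0.000000
  V(3,2) = exp(-r*dt) * [p*0.000000 + (1-p)*0.000000] = 0.000000
  V(3,3) = exp(-r*dt) * [p*0.000000 + (1-p)*0.000000] = 0.000000
  V(2,0) = exp(-r*dt) * [p*3.255141 + (1-p)*0.000000] = 1.617915
  V(2,1) = exp(-r*dt) * [p*0.000000 + (1-p)*0.000000] = 0.000000
  V(2,2) = exp(-r*dt) * [p*0.000000 + (1-p)*0.000000] = 0.000000
  V(1,0) = exp(-r*dt) * [p*1.617915 + (1-p)*0.000000] = 0.804159
  V(1,1) = exp(-r*dt) * [p*0.000000 + (1-p)*0.000000] = 0.000000
  V(0,0) = exp(-r*dt) * [p*0.804159 + (1-p)*0.000000] = 0.399694

Answer: Price = V(0,0) = 0.3997


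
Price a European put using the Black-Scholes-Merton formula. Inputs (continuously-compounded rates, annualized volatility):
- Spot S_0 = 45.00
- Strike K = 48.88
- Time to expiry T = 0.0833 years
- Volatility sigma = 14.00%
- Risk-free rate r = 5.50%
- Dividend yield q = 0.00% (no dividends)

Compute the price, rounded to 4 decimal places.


d1 = (ln(S/K) + (r - q + 0.5*sigma^2) * T) / (sigma * sqrt(T)) = -1.91325923
d2 = d1 - sigma * sqrt(T) = -1.95366567
exp(-rT) = 0.99542898; exp(-qT) = 1.00000000
P = K * exp(-rT) * N(-d2) - S_0 * exp(-qT) * N(-d1)
N(-d1) = 0.97214256; N(-d2) = 0.97462962
P = 48.8800 * 0.99542898 * 0.97462962 - 45.0000 * 1.00000000 * 0.97214256 = 3.6757

Answer: Price = 3.6757


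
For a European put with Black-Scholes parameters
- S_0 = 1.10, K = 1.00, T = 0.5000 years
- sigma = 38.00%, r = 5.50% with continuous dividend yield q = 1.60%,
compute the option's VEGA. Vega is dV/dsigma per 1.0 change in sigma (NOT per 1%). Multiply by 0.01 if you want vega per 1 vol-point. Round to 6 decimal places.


d1 = 0.5616295342; d2 = 0.2929289573
phi(d1) = 0.3407342606; exp(-qT) = 0.9920319148; exp(-rT) = 0.9728746826
Vega = S * exp(-qT) * phi(d1) * sqrt(T) = 1.1000 * 0.9920319148 * 0.3407342606 * 0.7071067812 = 0.262917

Answer: Vega = 0.262917


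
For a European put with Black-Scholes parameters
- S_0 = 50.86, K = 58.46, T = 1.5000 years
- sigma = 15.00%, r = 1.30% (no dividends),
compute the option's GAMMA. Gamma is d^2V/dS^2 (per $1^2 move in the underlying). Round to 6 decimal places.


Answer: Gamma = 0.036499

Derivation:
d1 = -0.5600676630; d2 = -0.7437793937
phi(d1) = 0.3410328654; exp(-qT) = 1.0000000000; exp(-rT) = 0.9806888952
Gamma = exp(-qT) * phi(d1) / (S * sigma * sqrt(T)) = 1.0000000000 * 0.3410328654 / (50.8600 * 0.1500 * 1.2247448714) = 0.036499


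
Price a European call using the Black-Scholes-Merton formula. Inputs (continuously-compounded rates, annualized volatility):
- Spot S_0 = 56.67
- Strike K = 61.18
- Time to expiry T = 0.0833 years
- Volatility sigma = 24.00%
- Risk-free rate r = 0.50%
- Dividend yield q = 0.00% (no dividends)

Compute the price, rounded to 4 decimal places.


Answer: Price = 0.2800

Derivation:
d1 = (ln(S/K) + (r - q + 0.5*sigma^2) * T) / (sigma * sqrt(T)) = -1.06484441
d2 = d1 - sigma * sqrt(T) = -1.13411259
exp(-rT) = 0.99958359; exp(-qT) = 1.00000000
C = S_0 * exp(-qT) * N(d1) - K * exp(-rT) * N(d2)
N(d1) = 0.14347317; N(d2) = 0.12837366
C = 56.6700 * 1.00000000 * 0.14347317 - 61.1800 * 0.99958359 * 0.12837366 = 0.2800


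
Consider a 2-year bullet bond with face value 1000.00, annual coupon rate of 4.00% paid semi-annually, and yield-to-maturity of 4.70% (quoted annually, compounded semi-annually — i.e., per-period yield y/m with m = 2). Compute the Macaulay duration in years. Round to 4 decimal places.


Answer: Macaulay duration = 1.9415 years

Derivation:
Coupon per period c = face * coupon_rate / m = 20.000000
Periods per year m = 2; per-period yield y/m = 0.023500
Number of cashflows N = 4
Cashflows (t years, CF_t, discount factor 1/(1+y/m)^(m*t), PV):
  t = 0.5000: CF_t = 20.000000, DF = 0.977040, PV = 19.540791
  t = 1.0000: CF_t = 20.000000, DF = 0.954606, PV = 19.092126
  t = 1.5000: CF_t = 20.000000, DF = 0.932688, PV = 18.653763
  t = 2.0000: CF_t = 1020.000000, DF = 0.911273, PV = 929.498694
Price P = sum_t PV_t = 986.785375
Macaulay numerator sum_t t * PV_t:
  t * PV_t at t = 0.5000: 9.770396
  t * PV_t at t = 1.0000: 19.092126
  t * PV_t at t = 1.5000: 27.980645
  t * PV_t at t = 2.0000: 1858.997387
Macaulay duration D = (sum_t t * PV_t) / P = 1915.840554 / 986.785375 = 1.941497


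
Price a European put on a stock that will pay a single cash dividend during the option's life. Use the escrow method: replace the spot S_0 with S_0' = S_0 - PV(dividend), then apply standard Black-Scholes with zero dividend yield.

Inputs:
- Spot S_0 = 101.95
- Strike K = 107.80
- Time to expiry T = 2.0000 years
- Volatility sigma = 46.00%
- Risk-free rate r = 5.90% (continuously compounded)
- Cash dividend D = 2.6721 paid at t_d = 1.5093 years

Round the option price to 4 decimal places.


Answer: Price = 23.0926

Derivation:
PV(D) = D * exp(-r * t_d) = 2.6721 * 0.91480102 = 2.44443981
S_0' = S_0 - PV(D) = 101.9500 - 2.44443981 = 99.50556019
d1 = (ln(S_0'/K) + (r + sigma^2/2)*T) / (sigma*sqrt(T)) = 0.38358370
d2 = d1 - sigma*sqrt(T) = -0.26695454
exp(-rT) = 0.88869605
N(-d1) = 0.35064351; N(-d2) = 0.60524792
P = K * exp(-rT) * N(-d2) - S_0' * N(-d1) = 107.8000 * 0.88869605 * 0.60524792 - 99.50556019 * 0.35064351 = 23.0926


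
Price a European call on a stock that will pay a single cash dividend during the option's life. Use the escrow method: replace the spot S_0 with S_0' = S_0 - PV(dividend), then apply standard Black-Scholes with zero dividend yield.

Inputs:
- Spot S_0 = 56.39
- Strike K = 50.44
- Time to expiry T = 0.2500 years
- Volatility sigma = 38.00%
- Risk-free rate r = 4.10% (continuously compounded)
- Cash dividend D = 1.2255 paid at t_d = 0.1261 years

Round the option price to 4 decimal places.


PV(D) = D * exp(-r * t_d) = 1.2255 * 0.99484324 = 1.21918039
S_0' = S_0 - PV(D) = 56.3900 - 1.21918039 = 55.17081961
d1 = (ln(S_0'/K) + (r + sigma^2/2)*T) / (sigma*sqrt(T)) = 0.62078775
d2 = d1 - sigma*sqrt(T) = 0.43078775
exp(-rT) = 0.98980235
N(d1) = 0.73263036; N(d2) = 0.66668865
C = S_0' * N(d1) - K * exp(-rT) * N(d2) = 55.17081961 * 0.73263036 - 50.4400 * 0.98980235 * 0.66668865 = 7.1350

Answer: Price = 7.1350


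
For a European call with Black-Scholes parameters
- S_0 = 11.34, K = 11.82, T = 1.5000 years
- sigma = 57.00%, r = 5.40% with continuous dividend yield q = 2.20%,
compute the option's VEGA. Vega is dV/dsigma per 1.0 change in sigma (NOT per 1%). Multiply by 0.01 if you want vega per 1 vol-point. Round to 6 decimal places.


d1 = 0.3584252198; d2 = -0.3396793569
phi(d1) = 0.3741221793; exp(-qT) = 0.9675385596; exp(-rT) = 0.9221936914
Vega = S * exp(-qT) * phi(d1) * sqrt(T) = 11.3400 * 0.9675385596 * 0.3741221793 * 1.2247448714 = 5.027365

Answer: Vega = 5.027365


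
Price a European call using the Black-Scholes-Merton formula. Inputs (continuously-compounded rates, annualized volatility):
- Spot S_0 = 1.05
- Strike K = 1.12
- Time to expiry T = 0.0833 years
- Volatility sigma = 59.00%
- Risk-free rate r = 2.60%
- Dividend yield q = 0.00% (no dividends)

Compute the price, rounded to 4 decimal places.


Answer: Price = 0.0446

Derivation:
d1 = (ln(S/K) + (r - q + 0.5*sigma^2) * T) / (sigma * sqrt(T)) = -0.28114375
d2 = d1 - sigma * sqrt(T) = -0.45142801
exp(-rT) = 0.99783654; exp(-qT) = 1.00000000
C = S_0 * exp(-qT) * N(d1) - K * exp(-rT) * N(d2)
N(d1) = 0.38930007; N(d2) = 0.32584055
C = 1.0500 * 1.00000000 * 0.38930007 - 1.1200 * 0.99783654 * 0.32584055 = 0.0446


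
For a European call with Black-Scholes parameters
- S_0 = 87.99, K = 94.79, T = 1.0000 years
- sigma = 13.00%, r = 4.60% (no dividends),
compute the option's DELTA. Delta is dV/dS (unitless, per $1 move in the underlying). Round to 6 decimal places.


d1 = -0.1537749754; d2 = -0.2837749754
phi(d1) = 0.3942532125; exp(-qT) = 1.0000000000; exp(-rT) = 0.9550419622
N(d1) = 0.4388935829
Delta = exp(-qT) * N(d1) = 1.0000000000 * 0.4388935829 = 0.438894

Answer: Delta = 0.438894


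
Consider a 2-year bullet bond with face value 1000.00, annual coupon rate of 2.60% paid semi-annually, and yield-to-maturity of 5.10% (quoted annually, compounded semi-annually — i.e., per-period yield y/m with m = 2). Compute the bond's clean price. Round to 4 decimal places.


Answer: Price = 953.0319

Derivation:
Coupon per period c = face * coupon_rate / m = 13.000000
Periods per year m = 2; per-period yield y/m = 0.025500
Number of cashflows N = 4
Cashflows (t years, CF_t, discount factor 1/(1+y/m)^(m*t), PV):
  t = 0.5000: CF_t = 13.000000, DF = 0.975134, PV = 12.676743
  t = 1.0000: CF_t = 13.000000, DF = 0.950886, PV = 12.361524
  t = 1.5000: CF_t = 13.000000, DF = 0.927242, PV = 12.054144
  t = 2.0000: CF_t = 1013.000000, DF = 0.904185, PV = 915.939496
Price P = sum_t PV_t = 953.031907


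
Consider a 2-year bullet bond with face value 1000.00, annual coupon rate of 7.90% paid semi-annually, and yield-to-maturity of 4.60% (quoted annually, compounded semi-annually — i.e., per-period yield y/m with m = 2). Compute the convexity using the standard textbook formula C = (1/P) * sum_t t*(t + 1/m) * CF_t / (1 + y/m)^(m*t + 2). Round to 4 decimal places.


Coupon per period c = face * coupon_rate / m = 39.500000
Periods per year m = 2; per-period yield y/m = 0.023000
Number of cashflows N = 4
Cashflows (t years, CF_t, discount factor 1/(1+y/m)^(m*t), PV):
  t = 0.5000: CF_t = 39.500000, DF = 0.977517, PV = 38.611926
  t = 1.0000: CF_t = 39.500000, DF = 0.955540, PV = 37.743818
  t = 1.5000: CF_t = 39.500000, DF = 0.934056, PV = 36.895228
  t = 2.0000: CF_t = 1039.500000, DF = 0.913056, PV = 949.121822
Price P = sum_t PV_t = 1062.372793
Convexity numerator sum_t t*(t + 1/m) * CF_t / (1+y/m)^(m*t + 2):
  t = 0.5000: term = 18.447614
  t = 1.0000: term = 54.098574
  t = 1.5000: term = 105.764564
  t = 2.0000: term = 4534.617876
Convexity = (1/P) * sum = 4712.928628 / 1062.372793 = 4.436229

Answer: Convexity = 4.4362


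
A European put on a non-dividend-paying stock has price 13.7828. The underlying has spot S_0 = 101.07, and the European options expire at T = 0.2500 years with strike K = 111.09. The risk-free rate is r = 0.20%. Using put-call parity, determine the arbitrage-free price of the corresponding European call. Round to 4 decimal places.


Put-call parity: C - P = S_0 * exp(-qT) - K * exp(-rT).
S_0 * exp(-qT) = 101.0700 * 1.00000000 = 101.07000000
K * exp(-rT) = 111.0900 * 0.99950012 = 111.03446888
C = P + S*exp(-qT) - K*exp(-rT)
C = 13.7828 + 101.07000000 - 111.03446888 = 3.8183

Answer: Call price = 3.8183


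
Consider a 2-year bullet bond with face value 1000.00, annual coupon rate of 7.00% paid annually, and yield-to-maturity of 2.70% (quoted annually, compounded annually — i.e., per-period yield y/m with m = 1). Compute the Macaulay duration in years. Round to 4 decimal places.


Coupon per period c = face * coupon_rate / m = 70.000000
Periods per year m = 1; per-period yield y/m = 0.027000
Number of cashflows N = 2
Cashflows (t years, CF_t, discount factor 1/(1+y/m)^(m*t), PV):
  t = 1.0000: CF_t = 70.000000, DF = 0.973710, PV = 68.159688
  t = 2.0000: CF_t = 1070.000000, DF = 0.948111, PV = 1014.478601
Price P = sum_t PV_t = 1082.638289
Macaulay numerator sum_t t * PV_t:
  t * PV_t at t = 1.0000: 68.159688
  t * PV_t at t = 2.0000: 2028.957201
Macaulay duration D = (sum_t t * PV_t) / P = 2097.116890 / 1082.638289 = 1.937043

Answer: Macaulay duration = 1.9370 years


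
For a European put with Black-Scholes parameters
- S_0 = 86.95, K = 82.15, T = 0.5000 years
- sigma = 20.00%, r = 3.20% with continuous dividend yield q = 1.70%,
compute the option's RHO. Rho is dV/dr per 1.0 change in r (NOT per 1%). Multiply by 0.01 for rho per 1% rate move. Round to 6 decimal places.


d1 = 0.5252841459; d2 = 0.3838627896
phi(d1) = 0.3475314028; exp(-qT) = 0.9915360229; exp(-rT) = 0.9841273201
N(-d2) = 0.3505400735
Rho = -K*T*exp(-rT)*N(-d2) = -82.1500 * 0.5000 * 0.9841273201 * 0.3505400735 = -14.169892

Answer: Rho = -14.169892


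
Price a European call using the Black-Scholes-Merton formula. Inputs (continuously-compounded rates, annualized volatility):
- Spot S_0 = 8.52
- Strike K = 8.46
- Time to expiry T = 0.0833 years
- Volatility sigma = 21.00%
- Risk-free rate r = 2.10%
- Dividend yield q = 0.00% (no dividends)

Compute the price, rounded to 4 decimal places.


Answer: Price = 0.2446

Derivation:
d1 = (ln(S/K) + (r - q + 0.5*sigma^2) * T) / (sigma * sqrt(T)) = 0.17576791
d2 = d1 - sigma * sqrt(T) = 0.11515826
exp(-rT) = 0.99825223; exp(-qT) = 1.00000000
C = S_0 * exp(-qT) * N(d1) - K * exp(-rT) * N(d2)
N(d1) = 0.56976186; N(d2) = 0.54584016
C = 8.5200 * 1.00000000 * 0.56976186 - 8.4600 * 0.99825223 * 0.54584016 = 0.2446


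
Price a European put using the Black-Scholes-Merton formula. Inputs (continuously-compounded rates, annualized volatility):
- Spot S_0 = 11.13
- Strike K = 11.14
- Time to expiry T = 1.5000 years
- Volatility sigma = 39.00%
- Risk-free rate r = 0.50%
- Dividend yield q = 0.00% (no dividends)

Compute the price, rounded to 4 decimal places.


Answer: Price = 2.0576

Derivation:
d1 = (ln(S/K) + (r - q + 0.5*sigma^2) * T) / (sigma * sqrt(T)) = 0.25264693
d2 = d1 - sigma * sqrt(T) = -0.22500357
exp(-rT) = 0.99252805; exp(-qT) = 1.00000000
P = K * exp(-rT) * N(-d2) - S_0 * exp(-qT) * N(-d1)
N(-d1) = 0.40027053; N(-d2) = 0.58901175
P = 11.1400 * 0.99252805 * 0.58901175 - 11.1300 * 1.00000000 * 0.40027053 = 2.0576


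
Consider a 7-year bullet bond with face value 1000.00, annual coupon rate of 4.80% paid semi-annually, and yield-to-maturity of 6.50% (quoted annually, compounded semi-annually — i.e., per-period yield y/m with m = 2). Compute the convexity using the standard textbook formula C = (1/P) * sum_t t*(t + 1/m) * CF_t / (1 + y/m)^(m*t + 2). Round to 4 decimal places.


Answer: Convexity = 39.7093

Derivation:
Coupon per period c = face * coupon_rate / m = 24.000000
Periods per year m = 2; per-period yield y/m = 0.032500
Number of cashflows N = 14
Cashflows (t years, CF_t, discount factor 1/(1+y/m)^(m*t), PV):
  t = 0.5000: CF_t = 24.000000, DF = 0.968523, PV = 23.244552
  t = 1.0000: CF_t = 24.000000, DF = 0.938037, PV = 22.512883
  t = 1.5000: CF_t = 24.000000, DF = 0.908510, PV = 21.804245
  t = 2.0000: CF_t = 24.000000, DF = 0.879913, PV = 21.117913
  t = 2.5000: CF_t = 24.000000, DF = 0.852216, PV = 20.453185
  t = 3.0000: CF_t = 24.000000, DF = 0.825391, PV = 19.809380
  t = 3.5000: CF_t = 24.000000, DF = 0.799410, PV = 19.185840
  t = 4.0000: CF_t = 24.000000, DF = 0.774247, PV = 18.581927
  t = 4.5000: CF_t = 24.000000, DF = 0.749876, PV = 17.997024
  t = 5.0000: CF_t = 24.000000, DF = 0.726272, PV = 17.430532
  t = 5.5000: CF_t = 24.000000, DF = 0.703411, PV = 16.881871
  t = 6.0000: CF_t = 24.000000, DF = 0.681270, PV = 16.350480
  t = 6.5000: CF_t = 24.000000, DF = 0.659826, PV = 15.835816
  t = 7.0000: CF_t = 1024.000000, DF = 0.639056, PV = 654.393704
Price P = sum_t PV_t = 905.599353
Convexity numerator sum_t t*(t + 1/m) * CF_t / (1+y/m)^(m*t + 2):
  t = 0.5000: term = 10.902123
  t = 1.0000: term = 31.676870
  t = 1.5000: term = 61.359554
  t = 2.0000: term = 99.046899
  t = 2.5000: term = 143.893800
  t = 3.0000: term = 195.110238
  t = 3.5000: term = 251.958338
  t = 4.0000: term = 313.749573
  t = 4.5000: term = 379.842098
  t = 5.0000: term = 449.638211
  t = 5.5000: term = 522.581941
  t = 6.0000: term = 598.156745
  t = 6.5000: term = 675.883327
  t = 7.0000: term = 32226.882438
Convexity = (1/P) * sum = 35960.682155 / 905.599353 = 39.709262


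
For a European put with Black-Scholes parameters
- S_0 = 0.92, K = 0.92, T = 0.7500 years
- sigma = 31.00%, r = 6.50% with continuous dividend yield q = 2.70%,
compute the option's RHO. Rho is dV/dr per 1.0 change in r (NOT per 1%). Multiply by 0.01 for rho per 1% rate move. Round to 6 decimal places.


Answer: Rho = -0.335944

Derivation:
d1 = 0.2403918903; d2 = -0.0280759849
phi(d1) = 0.3875801303; exp(-qT) = 0.9799536543; exp(-rT) = 0.9524192047
N(-d2) = 0.5111992261
Rho = -K*T*exp(-rT)*N(-d2) = -0.9200 * 0.7500 * 0.9524192047 * 0.5111992261 = -0.335944


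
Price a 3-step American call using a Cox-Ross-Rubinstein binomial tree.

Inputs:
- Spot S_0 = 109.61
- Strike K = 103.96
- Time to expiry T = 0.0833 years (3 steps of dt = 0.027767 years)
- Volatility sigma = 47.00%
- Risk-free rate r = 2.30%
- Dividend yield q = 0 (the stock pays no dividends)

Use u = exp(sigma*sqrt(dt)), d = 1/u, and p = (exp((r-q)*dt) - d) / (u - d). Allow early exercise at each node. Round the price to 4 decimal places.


dt = T/N = 0.027767
u = exp(sigma*sqrt(dt)) = 1.081466; d = 1/u = 0.924671
p = (exp((r-q)*dt) - d) / (u - d) = 0.484505
Discount per step: exp(-r*dt) = 0.999362
Stock lattice S(k, i) with i counting down-moves:
  k=0: S(0,0) = 109.6100
  k=1: S(1,0) = 118.5395; S(1,1) = 101.3531
  k=2: S(2,0) = 128.1965; S(2,1) = 109.6100; S(2,2) = 93.7183
  k=3: S(3,0) = 138.6401; S(3,1) = 118.5395; S(3,2) = 101.3531; S(3,3) = 86.6585
Terminal payoffs V(N, i) = max(S_T - K, 0):
  V(3,0) = 34.680133; V(3,1) = 14.579504; V(3,2) = 0.000000; V(3,3) = 0.000000
Backward induction: V(k, i) = exp(-r*dt) * [p * V(k+1, i) + (1-p) * V(k+1, i+1)]; then take max(V_cont, immediate exercise) for American.
  V(2,0) = exp(-r*dt) * [p*34.680133 + (1-p)*14.579504] = 24.302832; exercise = 24.236461; V(2,0) = max -> 24.302832
  V(2,1) = exp(-r*dt) * [p*14.579504 + (1-p)*0.000000] = 7.059332; exercise = 5.650000; V(2,1) = max -> 7.059332
  V(2,2) = exp(-r*dt) * [p*0.000000 + (1-p)*0.000000] = 0.000000; exercise = 0.000000; V(2,2) = max -> 0.000000
  V(1,0) = exp(-r*dt) * [p*24.302832 + (1-p)*7.059332] = 15.404052; exercise = 14.579504; V(1,0) = max -> 15.404052
  V(1,1) = exp(-r*dt) * [p*7.059332 + (1-p)*0.000000] = 3.418097; exercise = 0.000000; V(1,1) = max -> 3.418097
  V(0,0) = exp(-r*dt) * [p*15.404052 + (1-p)*3.418097] = 9.219462; exercise = 5.650000; V(0,0) = max -> 9.219462

Answer: Price = V(0,0) = 9.2195


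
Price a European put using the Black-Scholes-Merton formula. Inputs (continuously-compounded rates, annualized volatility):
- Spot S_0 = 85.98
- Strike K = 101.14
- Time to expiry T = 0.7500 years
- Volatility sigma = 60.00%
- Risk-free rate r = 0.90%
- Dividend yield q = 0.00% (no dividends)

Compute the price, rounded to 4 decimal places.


d1 = (ln(S/K) + (r - q + 0.5*sigma^2) * T) / (sigma * sqrt(T)) = -0.03972359
d2 = d1 - sigma * sqrt(T) = -0.55933884
exp(-rT) = 0.99327273; exp(-qT) = 1.00000000
P = K * exp(-rT) * N(-d2) - S_0 * exp(-qT) * N(-d1)
N(-d1) = 0.51584325; N(-d2) = 0.71203475
P = 101.1400 * 0.99327273 * 0.71203475 - 85.9800 * 1.00000000 * 0.51584325 = 27.1785

Answer: Price = 27.1785


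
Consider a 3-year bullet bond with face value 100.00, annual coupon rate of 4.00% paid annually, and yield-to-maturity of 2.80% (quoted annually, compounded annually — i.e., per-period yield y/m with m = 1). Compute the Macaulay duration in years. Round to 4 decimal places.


Coupon per period c = face * coupon_rate / m = 4.000000
Periods per year m = 1; per-period yield y/m = 0.028000
Number of cashflows N = 3
Cashflows (t years, CF_t, discount factor 1/(1+y/m)^(m*t), PV):
  t = 1.0000: CF_t = 4.000000, DF = 0.972763, PV = 3.891051
  t = 2.0000: CF_t = 4.000000, DF = 0.946267, PV = 3.785069
  t = 3.0000: CF_t = 104.000000, DF = 0.920493, PV = 95.731309
Price P = sum_t PV_t = 103.407428
Macaulay numerator sum_t t * PV_t:
  t * PV_t at t = 1.0000: 3.891051
  t * PV_t at t = 2.0000: 7.570137
  t * PV_t at t = 3.0000: 287.193926
Macaulay duration D = (sum_t t * PV_t) / P = 298.655114 / 103.407428 = 2.888140

Answer: Macaulay duration = 2.8881 years


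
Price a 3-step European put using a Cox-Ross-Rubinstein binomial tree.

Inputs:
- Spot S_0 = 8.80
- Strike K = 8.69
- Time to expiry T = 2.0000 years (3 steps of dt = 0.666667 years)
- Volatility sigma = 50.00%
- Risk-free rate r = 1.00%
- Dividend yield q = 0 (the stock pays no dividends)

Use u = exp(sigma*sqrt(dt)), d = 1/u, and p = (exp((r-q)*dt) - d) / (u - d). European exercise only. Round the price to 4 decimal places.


dt = T/N = 0.666667
u = exp(sigma*sqrt(dt)) = 1.504181; d = 1/u = 0.664814
p = (exp((r-q)*dt) - d) / (u - d) = 0.407301
Discount per step: exp(-r*dt) = 0.993356
Stock lattice S(k, i) with i counting down-moves:
  k=0: S(0,0) = 8.8000
  k=1: S(1,0) = 13.2368; S(1,1) = 5.8504
  k=2: S(2,0) = 19.9105; S(2,1) = 8.8000; S(2,2) = 3.8894
  k=3: S(3,0) = 29.9490; S(3,1) = 13.2368; S(3,2) = 5.8504; S(3,3) = 2.5857
Terminal payoffs V(N, i) = max(K - S_T, 0):
  V(3,0) = 0.000000; V(3,1) = 0.000000; V(3,2) = 2.839639; V(3,3) = 6.104273
Backward induction: V(k, i) = exp(-r*dt) * [p * V(k+1, i) + (1-p) * V(k+1, i+1)].
  V(2,0) = exp(-r*dt) * [p*0.000000 + (1-p)*0.000000] = 0.000000
  V(2,1) = exp(-r*dt) * [p*0.000000 + (1-p)*2.839639] = 1.671867
  V(2,2) = exp(-r*dt) * [p*2.839639 + (1-p)*6.104273] = 4.742858
  V(1,0) = exp(-r*dt) * [p*0.000000 + (1-p)*1.671867] = 0.984330
  V(1,1) = exp(-r*dt) * [p*1.671867 + (1-p)*4.742858] = 3.468837
  V(0,0) = exp(-r*dt) * [p*0.984330 + (1-p)*3.468837] = 2.440569

Answer: Price = V(0,0) = 2.4406


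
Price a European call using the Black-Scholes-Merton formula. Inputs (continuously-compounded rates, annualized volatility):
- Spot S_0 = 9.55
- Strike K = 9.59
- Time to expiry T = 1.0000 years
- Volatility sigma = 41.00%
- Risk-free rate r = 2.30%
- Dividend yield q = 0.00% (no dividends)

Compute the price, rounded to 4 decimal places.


d1 = (ln(S/K) + (r - q + 0.5*sigma^2) * T) / (sigma * sqrt(T)) = 0.25090309
d2 = d1 - sigma * sqrt(T) = -0.15909691
exp(-rT) = 0.97726248; exp(-qT) = 1.00000000
C = S_0 * exp(-qT) * N(d1) - K * exp(-rT) * N(d2)
N(d1) = 0.59905548; N(d2) = 0.43679626
C = 9.5500 * 1.00000000 * 0.59905548 - 9.5900 * 0.97726248 * 0.43679626 = 1.6273

Answer: Price = 1.6273


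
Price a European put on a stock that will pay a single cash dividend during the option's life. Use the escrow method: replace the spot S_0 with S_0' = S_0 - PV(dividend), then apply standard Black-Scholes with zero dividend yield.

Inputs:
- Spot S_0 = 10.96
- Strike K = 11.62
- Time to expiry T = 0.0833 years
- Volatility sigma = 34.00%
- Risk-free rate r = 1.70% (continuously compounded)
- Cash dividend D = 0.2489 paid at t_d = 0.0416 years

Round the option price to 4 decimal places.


Answer: Price = 1.0202

Derivation:
PV(D) = D * exp(-r * t_d) = 0.2489 * 0.99929305 = 0.24872404
S_0' = S_0 - PV(D) = 10.9600 - 0.24872404 = 10.71127596
d1 = (ln(S_0'/K) + (r + sigma^2/2)*T) / (sigma*sqrt(T)) = -0.76633000
d2 = d1 - sigma*sqrt(T) = -0.86445991
exp(-rT) = 0.99858490
N(-d1) = 0.77826001; N(-d2) = 0.80633235
P = K * exp(-rT) * N(-d2) - S_0' * N(-d1) = 11.6200 * 0.99858490 * 0.80633235 - 10.71127596 * 0.77826001 = 1.0202


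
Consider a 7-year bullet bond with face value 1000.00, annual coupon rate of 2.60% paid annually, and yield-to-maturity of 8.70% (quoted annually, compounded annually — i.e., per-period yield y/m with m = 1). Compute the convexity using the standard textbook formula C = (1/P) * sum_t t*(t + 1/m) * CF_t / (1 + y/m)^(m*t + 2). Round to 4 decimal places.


Answer: Convexity = 41.7279

Derivation:
Coupon per period c = face * coupon_rate / m = 26.000000
Periods per year m = 1; per-period yield y/m = 0.087000
Number of cashflows N = 7
Cashflows (t years, CF_t, discount factor 1/(1+y/m)^(m*t), PV):
  t = 1.0000: CF_t = 26.000000, DF = 0.919963, PV = 23.919043
  t = 2.0000: CF_t = 26.000000, DF = 0.846332, PV = 22.004640
  t = 3.0000: CF_t = 26.000000, DF = 0.778595, PV = 20.243459
  t = 4.0000: CF_t = 26.000000, DF = 0.716278, PV = 18.623237
  t = 5.0000: CF_t = 26.000000, DF = 0.658950, PV = 17.132693
  t = 6.0000: CF_t = 26.000000, DF = 0.606209, PV = 15.761447
  t = 7.0000: CF_t = 1026.000000, DF = 0.557690, PV = 572.190380
Price P = sum_t PV_t = 689.874899
Convexity numerator sum_t t*(t + 1/m) * CF_t / (1+y/m)^(m*t + 2):
  t = 1.0000: term = 40.486917
  t = 2.0000: term = 111.739422
  t = 3.0000: term = 205.592313
  t = 4.0000: term = 315.228938
  t = 5.0000: term = 434.998535
  t = 6.0000: term = 560.255703
  t = 7.0000: term = 27118.738981
Convexity = (1/P) * sum = 28787.040810 / 689.874899 = 41.727915


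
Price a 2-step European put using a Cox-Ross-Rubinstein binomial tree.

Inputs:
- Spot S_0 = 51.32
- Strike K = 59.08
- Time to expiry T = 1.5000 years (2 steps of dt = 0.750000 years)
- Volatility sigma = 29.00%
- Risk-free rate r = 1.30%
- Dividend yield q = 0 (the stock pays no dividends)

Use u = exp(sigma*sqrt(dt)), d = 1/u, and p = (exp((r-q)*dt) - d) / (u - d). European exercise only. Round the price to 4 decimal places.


dt = T/N = 0.750000
u = exp(sigma*sqrt(dt)) = 1.285500; d = 1/u = 0.777908
p = (exp((r-q)*dt) - d) / (u - d) = 0.456843
Discount per step: exp(-r*dt) = 0.990297
Stock lattice S(k, i) with i counting down-moves:
  k=0: S(0,0) = 51.3200
  k=1: S(1,0) = 65.9718; S(1,1) = 39.9222
  k=2: S(2,0) = 84.8068; S(2,1) = 51.3200; S(2,2) = 31.0558
Terminal payoffs V(N, i) = max(K - S_T, 0):
  V(2,0) = 0.000000; V(2,1) = 7.760000; V(2,2) = 28.024193
Backward induction: V(k, i) = exp(-r*dt) * [p * V(k+1, i) + (1-p) * V(k+1, i+1)].
  V(1,0) = exp(-r*dt) * [p*0.000000 + (1-p)*7.760000] = 4.174000
  V(1,1) = exp(-r*dt) * [p*7.760000 + (1-p)*28.024193] = 18.584545
  V(0,0) = exp(-r*dt) * [p*4.174000 + (1-p)*18.584545] = 11.884739

Answer: Price = V(0,0) = 11.8847


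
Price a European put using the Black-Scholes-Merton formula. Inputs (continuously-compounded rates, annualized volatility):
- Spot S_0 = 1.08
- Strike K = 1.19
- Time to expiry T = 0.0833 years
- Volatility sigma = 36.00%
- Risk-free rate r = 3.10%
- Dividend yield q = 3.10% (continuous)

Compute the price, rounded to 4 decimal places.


Answer: Price = 0.1208

Derivation:
d1 = (ln(S/K) + (r - q + 0.5*sigma^2) * T) / (sigma * sqrt(T)) = -0.88154410
d2 = d1 - sigma * sqrt(T) = -0.98544636
exp(-rT) = 0.99742103; exp(-qT) = 0.99742103
P = K * exp(-rT) * N(-d2) - S_0 * exp(-qT) * N(-d1)
N(-d1) = 0.81098830; N(-d2) = 0.83779757
P = 1.1900 * 0.99742103 * 0.83779757 - 1.0800 * 0.99742103 * 0.81098830 = 0.1208


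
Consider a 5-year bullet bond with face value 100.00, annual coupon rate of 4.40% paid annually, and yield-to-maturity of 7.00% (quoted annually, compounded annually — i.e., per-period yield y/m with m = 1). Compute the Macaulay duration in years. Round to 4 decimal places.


Answer: Macaulay duration = 4.5689 years

Derivation:
Coupon per period c = face * coupon_rate / m = 4.400000
Periods per year m = 1; per-period yield y/m = 0.070000
Number of cashflows N = 5
Cashflows (t years, CF_t, discount factor 1/(1+y/m)^(m*t), PV):
  t = 1.0000: CF_t = 4.400000, DF = 0.934579, PV = 4.112150
  t = 2.0000: CF_t = 4.400000, DF = 0.873439, PV = 3.843130
  t = 3.0000: CF_t = 4.400000, DF = 0.816298, PV = 3.591711
  t = 4.0000: CF_t = 4.400000, DF = 0.762895, PV = 3.356739
  t = 5.0000: CF_t = 104.400000, DF = 0.712986, PV = 74.435757
Price P = sum_t PV_t = 89.339487
Macaulay numerator sum_t t * PV_t:
  t * PV_t at t = 1.0000: 4.112150
  t * PV_t at t = 2.0000: 7.686261
  t * PV_t at t = 3.0000: 10.775132
  t * PV_t at t = 4.0000: 13.426956
  t * PV_t at t = 5.0000: 372.178786
Macaulay duration D = (sum_t t * PV_t) / P = 408.179284 / 89.339487 = 4.568856


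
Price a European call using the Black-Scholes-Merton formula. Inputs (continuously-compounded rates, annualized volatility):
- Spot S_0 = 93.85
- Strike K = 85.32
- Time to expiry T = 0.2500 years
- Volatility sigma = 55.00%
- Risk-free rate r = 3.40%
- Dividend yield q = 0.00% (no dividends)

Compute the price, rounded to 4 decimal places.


d1 = (ln(S/K) + (r - q + 0.5*sigma^2) * T) / (sigma * sqrt(T)) = 0.51491407
d2 = d1 - sigma * sqrt(T) = 0.23991407
exp(-rT) = 0.99153602; exp(-qT) = 1.00000000
C = S_0 * exp(-qT) * N(d1) - K * exp(-rT) * N(d2)
N(d1) = 0.69669347; N(d2) = 0.59480156
C = 93.8500 * 1.00000000 * 0.69669347 - 85.3200 * 0.99153602 * 0.59480156 = 15.0657

Answer: Price = 15.0657


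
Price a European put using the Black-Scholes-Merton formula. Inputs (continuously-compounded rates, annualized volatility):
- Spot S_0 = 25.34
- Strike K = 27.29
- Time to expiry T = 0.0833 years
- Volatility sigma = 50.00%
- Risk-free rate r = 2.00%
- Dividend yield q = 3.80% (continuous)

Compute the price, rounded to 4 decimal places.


d1 = (ln(S/K) + (r - q + 0.5*sigma^2) * T) / (sigma * sqrt(T)) = -0.45196902
d2 = d1 - sigma * sqrt(T) = -0.59627771
exp(-rT) = 0.99833539; exp(-qT) = 0.99683960
P = K * exp(-rT) * N(-d2) - S_0 * exp(-qT) * N(-d1)
N(-d1) = 0.67435435; N(-d2) = 0.72450514
P = 27.2900 * 0.99833539 * 0.72450514 - 25.3400 * 0.99683960 * 0.67435435 = 2.7047

Answer: Price = 2.7047


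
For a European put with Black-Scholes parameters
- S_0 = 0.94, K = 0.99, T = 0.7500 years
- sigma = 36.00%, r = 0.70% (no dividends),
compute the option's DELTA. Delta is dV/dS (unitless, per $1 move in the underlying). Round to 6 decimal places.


Answer: Delta = -0.497409

Derivation:
d1 = 0.0064949729; d2 = -0.3052741725
phi(d1) = 0.3989338659; exp(-qT) = 1.0000000000; exp(-rT) = 0.9947637572
N(-d1) = 0.4974088989
Delta = -exp(-qT) * N(-d1) = -1.0000000000 * 0.4974088989 = -0.497409


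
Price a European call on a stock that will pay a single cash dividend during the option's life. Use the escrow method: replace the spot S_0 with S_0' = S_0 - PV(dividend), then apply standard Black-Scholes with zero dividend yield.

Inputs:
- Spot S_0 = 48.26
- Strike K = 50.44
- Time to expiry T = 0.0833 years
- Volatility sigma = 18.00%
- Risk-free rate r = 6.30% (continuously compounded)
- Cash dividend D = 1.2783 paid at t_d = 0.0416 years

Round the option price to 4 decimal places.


PV(D) = D * exp(-r * t_d) = 1.2783 * 0.99738263 = 1.27495422
S_0' = S_0 - PV(D) = 48.2600 - 1.27495422 = 46.98504578
d1 = (ln(S_0'/K) + (r + sigma^2/2)*T) / (sigma*sqrt(T)) = -1.23881374
d2 = d1 - sigma*sqrt(T) = -1.29076487
exp(-rT) = 0.99476585
N(d1) = 0.10770724; N(d2) = 0.09839261
C = S_0' * N(d1) - K * exp(-rT) * N(d2) = 46.98504578 * 0.10770724 - 50.4400 * 0.99476585 * 0.09839261 = 0.1237

Answer: Price = 0.1237


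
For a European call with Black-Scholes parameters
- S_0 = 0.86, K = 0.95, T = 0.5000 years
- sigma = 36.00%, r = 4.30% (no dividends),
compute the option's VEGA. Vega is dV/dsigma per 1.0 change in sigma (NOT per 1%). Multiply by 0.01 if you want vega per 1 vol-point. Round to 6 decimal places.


Answer: Vega = 0.238735

Derivation:
d1 = -0.1792499794; d2 = -0.4338084206
phi(d1) = 0.3925843695; exp(-qT) = 1.0000000000; exp(-rT) = 0.9787294775
Vega = S * exp(-qT) * phi(d1) * sqrt(T) = 0.8600 * 1.0000000000 * 0.3925843695 * 0.7071067812 = 0.238735


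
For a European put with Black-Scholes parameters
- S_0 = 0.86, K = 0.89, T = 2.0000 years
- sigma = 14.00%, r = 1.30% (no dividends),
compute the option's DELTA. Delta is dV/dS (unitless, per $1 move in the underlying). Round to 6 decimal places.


Answer: Delta = -0.477221

Derivation:
d1 = 0.0571288060; d2 = -0.1408610927
phi(d1) = 0.3982917972; exp(-qT) = 1.0000000000; exp(-rT) = 0.9743350896
N(-d1) = 0.4772212950
Delta = -exp(-qT) * N(-d1) = -1.0000000000 * 0.4772212950 = -0.477221


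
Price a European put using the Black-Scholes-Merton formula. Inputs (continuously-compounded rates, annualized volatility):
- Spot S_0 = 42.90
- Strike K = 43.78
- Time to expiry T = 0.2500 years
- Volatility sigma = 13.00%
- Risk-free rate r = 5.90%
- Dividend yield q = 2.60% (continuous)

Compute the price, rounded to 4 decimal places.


Answer: Price = 1.3893

Derivation:
d1 = (ln(S/K) + (r - q + 0.5*sigma^2) * T) / (sigma * sqrt(T)) = -0.15296563
d2 = d1 - sigma * sqrt(T) = -0.21796563
exp(-rT) = 0.98535825; exp(-qT) = 0.99352108
P = K * exp(-rT) * N(-d2) - S_0 * exp(-qT) * N(-d1)
N(-d1) = 0.56078731; N(-d2) = 0.58627206
P = 43.7800 * 0.98535825 * 0.58627206 - 42.9000 * 0.99352108 * 0.56078731 = 1.3893


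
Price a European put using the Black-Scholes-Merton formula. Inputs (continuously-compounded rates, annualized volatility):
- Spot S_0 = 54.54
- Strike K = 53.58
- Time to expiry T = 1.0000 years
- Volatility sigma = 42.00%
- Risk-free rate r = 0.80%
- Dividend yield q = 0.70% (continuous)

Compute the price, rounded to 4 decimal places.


d1 = (ln(S/K) + (r - q + 0.5*sigma^2) * T) / (sigma * sqrt(T)) = 0.25466313
d2 = d1 - sigma * sqrt(T) = -0.16533687
exp(-rT) = 0.99203191; exp(-qT) = 0.99302444
P = K * exp(-rT) * N(-d2) - S_0 * exp(-qT) * N(-d1)
N(-d1) = 0.39949165; N(-d2) = 0.56566058
P = 53.5800 * 0.99203191 * 0.56566058 - 54.5400 * 0.99302444 * 0.39949165 = 8.4303

Answer: Price = 8.4303


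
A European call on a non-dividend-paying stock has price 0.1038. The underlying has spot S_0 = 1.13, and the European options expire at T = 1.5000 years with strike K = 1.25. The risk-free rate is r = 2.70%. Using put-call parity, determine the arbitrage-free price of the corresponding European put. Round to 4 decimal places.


Answer: Put price = 0.1742

Derivation:
Put-call parity: C - P = S_0 * exp(-qT) - K * exp(-rT).
S_0 * exp(-qT) = 1.1300 * 1.00000000 = 1.13000000
K * exp(-rT) = 1.2500 * 0.96030916 = 1.20038646
P = C - S*exp(-qT) + K*exp(-rT)
P = 0.1038 - 1.13000000 + 1.20038646 = 0.1742


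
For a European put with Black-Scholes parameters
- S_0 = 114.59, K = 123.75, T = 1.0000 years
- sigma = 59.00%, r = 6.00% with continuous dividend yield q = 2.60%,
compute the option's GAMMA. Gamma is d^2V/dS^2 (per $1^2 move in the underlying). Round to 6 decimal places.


d1 = 0.2222832864; d2 = -0.3677167136
phi(d1) = 0.3892071869; exp(-qT) = 0.9743350896; exp(-rT) = 0.9417645336
Gamma = exp(-qT) * phi(d1) / (S * sigma * sqrt(T)) = 0.9743350896 * 0.3892071869 / (114.5900 * 0.5900 * 1.0000000000) = 0.005609

Answer: Gamma = 0.005609


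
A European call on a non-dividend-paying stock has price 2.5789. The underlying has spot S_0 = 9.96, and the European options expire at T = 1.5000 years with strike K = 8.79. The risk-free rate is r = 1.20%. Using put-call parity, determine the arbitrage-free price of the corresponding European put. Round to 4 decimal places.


Put-call parity: C - P = S_0 * exp(-qT) - K * exp(-rT).
S_0 * exp(-qT) = 9.9600 * 1.00000000 = 9.96000000
K * exp(-rT) = 8.7900 * 0.98216103 = 8.63319547
P = C - S*exp(-qT) + K*exp(-rT)
P = 2.5789 - 9.96000000 + 8.63319547 = 1.2521

Answer: Put price = 1.2521


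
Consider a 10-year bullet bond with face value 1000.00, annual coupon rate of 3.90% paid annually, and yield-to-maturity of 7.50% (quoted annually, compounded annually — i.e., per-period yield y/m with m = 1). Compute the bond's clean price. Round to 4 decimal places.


Coupon per period c = face * coupon_rate / m = 39.000000
Periods per year m = 1; per-period yield y/m = 0.075000
Number of cashflows N = 10
Cashflows (t years, CF_t, discount factor 1/(1+y/m)^(m*t), PV):
  t = 1.0000: CF_t = 39.000000, DF = 0.930233, PV = 36.279070
  t = 2.0000: CF_t = 39.000000, DF = 0.865333, PV = 33.747972
  t = 3.0000: CF_t = 39.000000, DF = 0.804961, PV = 31.393462
  t = 4.0000: CF_t = 39.000000, DF = 0.748801, PV = 29.203221
  t = 5.0000: CF_t = 39.000000, DF = 0.696559, PV = 27.165787
  t = 6.0000: CF_t = 39.000000, DF = 0.647962, PV = 25.270499
  t = 7.0000: CF_t = 39.000000, DF = 0.602755, PV = 23.507441
  t = 8.0000: CF_t = 39.000000, DF = 0.560702, PV = 21.867387
  t = 9.0000: CF_t = 39.000000, DF = 0.521583, PV = 20.341755
  t = 10.0000: CF_t = 1039.000000, DF = 0.485194, PV = 504.116492
Price P = sum_t PV_t = 752.893086

Answer: Price = 752.8931


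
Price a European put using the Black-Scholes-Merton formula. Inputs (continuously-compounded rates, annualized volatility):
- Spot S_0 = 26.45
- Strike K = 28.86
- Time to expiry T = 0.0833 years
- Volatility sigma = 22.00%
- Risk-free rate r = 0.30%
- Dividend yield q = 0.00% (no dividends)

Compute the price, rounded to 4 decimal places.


Answer: Price = 2.4715

Derivation:
d1 = (ln(S/K) + (r - q + 0.5*sigma^2) * T) / (sigma * sqrt(T)) = -1.33764122
d2 = d1 - sigma * sqrt(T) = -1.40113705
exp(-rT) = 0.99975013; exp(-qT) = 1.00000000
P = K * exp(-rT) * N(-d2) - S_0 * exp(-qT) * N(-d1)
N(-d1) = 0.90949329; N(-d2) = 0.91941345
P = 28.8600 * 0.99975013 * 0.91941345 - 26.4500 * 1.00000000 * 0.90949329 = 2.4715
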